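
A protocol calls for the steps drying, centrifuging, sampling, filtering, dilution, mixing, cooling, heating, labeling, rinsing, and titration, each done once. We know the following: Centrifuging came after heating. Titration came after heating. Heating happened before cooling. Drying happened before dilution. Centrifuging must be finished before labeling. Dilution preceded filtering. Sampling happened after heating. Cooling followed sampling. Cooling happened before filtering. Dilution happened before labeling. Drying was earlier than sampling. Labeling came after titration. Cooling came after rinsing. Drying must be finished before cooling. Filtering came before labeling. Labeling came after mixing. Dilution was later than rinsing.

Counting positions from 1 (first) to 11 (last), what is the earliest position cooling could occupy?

Drying, heating, rinsing, and sampling must all come before cooling — 4 forced predecessors.
Nothing else is forced ahead of cooling, so its earliest slot is position 4 + 1 = 5.

5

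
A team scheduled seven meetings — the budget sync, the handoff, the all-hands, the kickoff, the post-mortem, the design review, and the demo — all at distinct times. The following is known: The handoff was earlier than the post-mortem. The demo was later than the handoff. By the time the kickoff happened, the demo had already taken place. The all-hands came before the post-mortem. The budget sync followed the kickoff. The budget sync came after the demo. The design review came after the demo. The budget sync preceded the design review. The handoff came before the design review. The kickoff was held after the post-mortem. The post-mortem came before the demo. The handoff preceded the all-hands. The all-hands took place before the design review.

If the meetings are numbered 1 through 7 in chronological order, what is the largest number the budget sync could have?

The budget sync must come before the design review — 1 meeting forced after it.
Everything else can be placed before the budget sync in some valid order, so the budget sync can sit as late as position 7 − 1 = 6.

6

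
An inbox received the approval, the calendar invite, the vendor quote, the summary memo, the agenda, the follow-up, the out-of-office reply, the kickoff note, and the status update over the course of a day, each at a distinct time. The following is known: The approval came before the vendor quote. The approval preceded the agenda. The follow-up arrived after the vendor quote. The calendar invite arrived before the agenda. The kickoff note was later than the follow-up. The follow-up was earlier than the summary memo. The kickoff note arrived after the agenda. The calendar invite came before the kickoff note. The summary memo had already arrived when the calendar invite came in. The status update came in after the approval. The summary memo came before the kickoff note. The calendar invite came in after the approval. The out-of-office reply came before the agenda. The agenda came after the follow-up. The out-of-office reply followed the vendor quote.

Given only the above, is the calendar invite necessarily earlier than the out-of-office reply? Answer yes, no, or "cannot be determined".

cannot be determined

No chain of stated constraints runs from the calendar invite to the out-of-office reply, and none runs from the out-of-office reply to the calendar invite either.
So the relative order of the calendar invite and the out-of-office reply is not fixed by the given facts.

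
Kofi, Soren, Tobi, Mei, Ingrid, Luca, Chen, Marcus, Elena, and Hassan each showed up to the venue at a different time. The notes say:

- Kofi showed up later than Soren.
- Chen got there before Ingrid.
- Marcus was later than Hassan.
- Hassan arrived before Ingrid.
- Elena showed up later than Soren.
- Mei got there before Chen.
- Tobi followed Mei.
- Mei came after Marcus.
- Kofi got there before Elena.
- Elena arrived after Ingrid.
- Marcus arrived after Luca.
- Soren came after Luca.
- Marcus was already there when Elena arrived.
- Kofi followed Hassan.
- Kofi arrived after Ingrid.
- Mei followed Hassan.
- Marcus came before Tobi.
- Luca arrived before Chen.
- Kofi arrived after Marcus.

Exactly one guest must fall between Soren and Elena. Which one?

Tracing the constraints gives Soren → Kofi → Elena, so Kofi sits after Soren and before Elena.
No other guest is forced both after Soren and before Elena.

Kofi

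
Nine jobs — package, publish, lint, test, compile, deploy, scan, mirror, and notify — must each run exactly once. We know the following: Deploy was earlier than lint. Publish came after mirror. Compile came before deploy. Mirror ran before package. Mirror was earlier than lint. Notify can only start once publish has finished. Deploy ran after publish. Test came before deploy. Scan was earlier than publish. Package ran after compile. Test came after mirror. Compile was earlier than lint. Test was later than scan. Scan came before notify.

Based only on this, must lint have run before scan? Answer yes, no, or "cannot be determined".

no

Tracing the constraints gives scan → test → deploy → lint, so scan must come before lint.
That means lint cannot be before scan.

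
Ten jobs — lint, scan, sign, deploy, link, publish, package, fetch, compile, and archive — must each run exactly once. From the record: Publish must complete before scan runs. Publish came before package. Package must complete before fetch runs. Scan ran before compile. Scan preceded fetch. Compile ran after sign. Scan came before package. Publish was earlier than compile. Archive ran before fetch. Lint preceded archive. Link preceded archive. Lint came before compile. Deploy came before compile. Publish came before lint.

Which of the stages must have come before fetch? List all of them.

Directly stated before fetch: archive, package, and scan.
Link reaches fetch via link → archive → fetch.
Lint reaches fetch via lint → archive → fetch.
Publish reaches fetch via publish → package → fetch.
No chain forces sign (or any of the others) ahead of fetch.

archive, link, lint, package, publish, scan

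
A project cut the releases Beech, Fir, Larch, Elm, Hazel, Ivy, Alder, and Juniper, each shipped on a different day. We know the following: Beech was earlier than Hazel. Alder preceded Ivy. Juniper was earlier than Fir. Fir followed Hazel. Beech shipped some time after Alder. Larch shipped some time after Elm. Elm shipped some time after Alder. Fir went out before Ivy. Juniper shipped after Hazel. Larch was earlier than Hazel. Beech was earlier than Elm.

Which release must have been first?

Alder has a chain of constraints placing it before every other release, so Alder must be first.

Alder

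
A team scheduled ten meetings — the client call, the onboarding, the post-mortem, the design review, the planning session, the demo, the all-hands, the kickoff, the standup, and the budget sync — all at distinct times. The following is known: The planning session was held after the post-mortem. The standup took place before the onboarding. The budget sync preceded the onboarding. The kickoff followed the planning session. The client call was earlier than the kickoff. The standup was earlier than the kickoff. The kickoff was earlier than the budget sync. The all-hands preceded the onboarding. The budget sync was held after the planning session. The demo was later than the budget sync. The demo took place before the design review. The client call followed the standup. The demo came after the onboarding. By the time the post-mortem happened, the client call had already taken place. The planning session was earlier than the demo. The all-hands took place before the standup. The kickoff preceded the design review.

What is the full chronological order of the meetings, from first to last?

The constraints fix every adjacent pair, so only one ordering works:
the all-hands → the standup → the client call → the post-mortem → the planning session → the kickoff → the budget sync → the onboarding → the demo → the design review.

the all-hands, the standup, the client call, the post-mortem, the planning session, the kickoff, the budget sync, the onboarding, the demo, the design review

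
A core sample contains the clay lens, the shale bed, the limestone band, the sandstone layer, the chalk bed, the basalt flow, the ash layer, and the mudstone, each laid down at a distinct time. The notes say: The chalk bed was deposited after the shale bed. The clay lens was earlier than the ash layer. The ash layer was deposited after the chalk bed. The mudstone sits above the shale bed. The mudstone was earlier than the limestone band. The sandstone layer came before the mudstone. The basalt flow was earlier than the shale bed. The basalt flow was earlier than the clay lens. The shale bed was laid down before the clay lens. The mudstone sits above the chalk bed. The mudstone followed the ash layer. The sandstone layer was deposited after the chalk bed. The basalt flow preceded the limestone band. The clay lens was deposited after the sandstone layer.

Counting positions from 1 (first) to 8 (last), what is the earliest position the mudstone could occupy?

7

The ash layer, the basalt flow, the chalk bed, the clay lens, the sandstone layer, and the shale bed must all come before the mudstone — 6 forced predecessors.
Nothing else is forced ahead of the mudstone, so its earliest slot is position 6 + 1 = 7.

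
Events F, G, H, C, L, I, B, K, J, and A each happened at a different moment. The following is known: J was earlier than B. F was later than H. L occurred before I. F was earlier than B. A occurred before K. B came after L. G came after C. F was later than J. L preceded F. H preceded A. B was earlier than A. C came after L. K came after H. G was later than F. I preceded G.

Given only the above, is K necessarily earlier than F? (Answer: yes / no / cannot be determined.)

Tracing the constraints gives F → B → A → K, so F must come before K.
That means K cannot be before F.

no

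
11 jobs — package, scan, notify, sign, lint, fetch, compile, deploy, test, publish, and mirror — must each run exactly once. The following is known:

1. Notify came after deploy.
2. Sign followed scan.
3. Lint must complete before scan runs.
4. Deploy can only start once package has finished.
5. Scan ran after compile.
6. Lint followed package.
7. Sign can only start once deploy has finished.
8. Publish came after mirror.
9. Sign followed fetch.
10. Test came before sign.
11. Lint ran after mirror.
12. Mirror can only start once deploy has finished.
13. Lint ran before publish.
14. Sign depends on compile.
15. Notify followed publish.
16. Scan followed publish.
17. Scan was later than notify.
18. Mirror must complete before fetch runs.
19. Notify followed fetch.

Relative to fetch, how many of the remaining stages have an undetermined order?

Forced before fetch: deploy, mirror, and package; forced after fetch: notify, scan, and sign.
That leaves compile, lint, publish, and test with no forced order relative to fetch — 4.

4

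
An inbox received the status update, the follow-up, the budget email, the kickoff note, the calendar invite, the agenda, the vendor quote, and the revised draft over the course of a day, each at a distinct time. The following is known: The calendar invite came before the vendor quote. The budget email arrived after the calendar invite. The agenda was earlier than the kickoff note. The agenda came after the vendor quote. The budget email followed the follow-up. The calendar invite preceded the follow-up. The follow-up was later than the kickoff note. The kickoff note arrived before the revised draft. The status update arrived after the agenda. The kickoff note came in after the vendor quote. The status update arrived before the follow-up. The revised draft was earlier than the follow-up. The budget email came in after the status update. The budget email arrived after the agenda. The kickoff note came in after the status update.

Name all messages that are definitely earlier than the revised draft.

Directly stated before the revised draft: the kickoff note.
The agenda reaches the revised draft via the agenda → the kickoff note → the revised draft.
The calendar invite reaches the revised draft via the calendar invite → the vendor quote → the kickoff note → the revised draft.
The status update reaches the revised draft via the status update → the kickoff note → the revised draft.
Likewise the vendor quote reaches the revised draft by chaining the stated constraints.
No chain forces the budget email (or any of the others) ahead of the revised draft.

the agenda, the calendar invite, the kickoff note, the status update, the vendor quote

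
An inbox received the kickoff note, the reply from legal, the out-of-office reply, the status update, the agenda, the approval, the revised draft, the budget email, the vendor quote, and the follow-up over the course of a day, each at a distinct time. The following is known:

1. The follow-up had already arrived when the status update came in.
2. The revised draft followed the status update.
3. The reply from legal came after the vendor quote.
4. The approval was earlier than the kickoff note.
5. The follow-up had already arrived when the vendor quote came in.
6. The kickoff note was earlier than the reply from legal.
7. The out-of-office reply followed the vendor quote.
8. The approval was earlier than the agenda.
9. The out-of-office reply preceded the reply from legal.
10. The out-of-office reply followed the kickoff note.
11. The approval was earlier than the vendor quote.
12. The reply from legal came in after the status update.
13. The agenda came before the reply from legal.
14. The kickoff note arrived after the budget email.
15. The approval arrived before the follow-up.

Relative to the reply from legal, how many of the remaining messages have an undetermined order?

1

Forced before the reply from legal: the agenda, the approval, the budget email, the follow-up, the kickoff note, the out-of-office reply, the status update, and the vendor quote.
That leaves the revised draft with no forced order relative to the reply from legal — 1.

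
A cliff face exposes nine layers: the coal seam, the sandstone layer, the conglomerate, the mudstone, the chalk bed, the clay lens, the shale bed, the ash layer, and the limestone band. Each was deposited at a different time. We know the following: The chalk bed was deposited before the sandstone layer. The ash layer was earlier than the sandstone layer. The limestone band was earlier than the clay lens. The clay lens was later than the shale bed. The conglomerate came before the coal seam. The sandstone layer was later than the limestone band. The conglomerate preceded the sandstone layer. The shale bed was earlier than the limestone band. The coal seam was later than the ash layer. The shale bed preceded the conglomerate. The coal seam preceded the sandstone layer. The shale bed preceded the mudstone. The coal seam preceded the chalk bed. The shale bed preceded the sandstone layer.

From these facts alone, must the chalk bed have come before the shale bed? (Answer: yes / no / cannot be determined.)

no

Tracing the constraints gives the shale bed → the conglomerate → the coal seam → the chalk bed, so the shale bed must come before the chalk bed.
That means the chalk bed cannot be before the shale bed.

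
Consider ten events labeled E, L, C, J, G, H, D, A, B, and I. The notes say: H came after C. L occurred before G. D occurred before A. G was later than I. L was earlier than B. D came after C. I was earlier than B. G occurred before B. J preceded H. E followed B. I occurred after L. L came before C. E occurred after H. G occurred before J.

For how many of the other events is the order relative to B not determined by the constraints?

Forced before B: G, I, and L; forced after B: E.
That leaves A, C, D, H, and J with no forced order relative to B — 5.

5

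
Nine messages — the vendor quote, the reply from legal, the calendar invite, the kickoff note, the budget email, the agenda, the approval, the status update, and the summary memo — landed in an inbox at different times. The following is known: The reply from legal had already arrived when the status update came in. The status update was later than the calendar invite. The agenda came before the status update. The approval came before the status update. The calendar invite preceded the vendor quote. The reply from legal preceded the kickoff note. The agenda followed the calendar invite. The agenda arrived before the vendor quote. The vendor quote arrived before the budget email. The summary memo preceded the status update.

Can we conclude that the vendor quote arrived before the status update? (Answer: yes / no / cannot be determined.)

cannot be determined

No chain of stated constraints runs from the vendor quote to the status update, and none runs from the status update to the vendor quote either.
So the relative order of the vendor quote and the status update is not fixed by the given facts.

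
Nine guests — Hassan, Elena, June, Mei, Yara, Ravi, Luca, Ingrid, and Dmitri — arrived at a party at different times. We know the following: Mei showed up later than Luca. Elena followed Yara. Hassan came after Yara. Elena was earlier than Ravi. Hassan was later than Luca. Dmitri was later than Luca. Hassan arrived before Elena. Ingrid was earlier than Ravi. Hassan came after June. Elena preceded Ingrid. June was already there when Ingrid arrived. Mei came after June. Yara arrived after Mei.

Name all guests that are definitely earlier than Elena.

Directly stated before Elena: Hassan and Yara.
June reaches Elena via June → Hassan → Elena.
Luca reaches Elena via Luca → Hassan → Elena.
Mei reaches Elena via Mei → Yara → Elena.

Hassan, June, Luca, Mei, Yara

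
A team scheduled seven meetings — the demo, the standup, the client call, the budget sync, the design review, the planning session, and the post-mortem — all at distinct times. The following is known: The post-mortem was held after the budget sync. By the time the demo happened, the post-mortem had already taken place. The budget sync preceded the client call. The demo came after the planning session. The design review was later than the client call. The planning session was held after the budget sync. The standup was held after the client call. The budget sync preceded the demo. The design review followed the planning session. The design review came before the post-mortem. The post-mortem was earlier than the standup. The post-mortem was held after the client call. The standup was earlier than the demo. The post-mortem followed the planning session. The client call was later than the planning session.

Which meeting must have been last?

the demo

Every other meeting has a chain of constraints placing it before the demo, so the demo is last.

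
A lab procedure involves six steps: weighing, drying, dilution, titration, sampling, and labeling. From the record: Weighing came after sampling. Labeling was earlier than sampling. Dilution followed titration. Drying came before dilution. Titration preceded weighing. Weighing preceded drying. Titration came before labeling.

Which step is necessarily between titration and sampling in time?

Tracing the constraints gives titration → labeling → sampling, so labeling sits after titration and before sampling.
No other step is forced both after titration and before sampling.

labeling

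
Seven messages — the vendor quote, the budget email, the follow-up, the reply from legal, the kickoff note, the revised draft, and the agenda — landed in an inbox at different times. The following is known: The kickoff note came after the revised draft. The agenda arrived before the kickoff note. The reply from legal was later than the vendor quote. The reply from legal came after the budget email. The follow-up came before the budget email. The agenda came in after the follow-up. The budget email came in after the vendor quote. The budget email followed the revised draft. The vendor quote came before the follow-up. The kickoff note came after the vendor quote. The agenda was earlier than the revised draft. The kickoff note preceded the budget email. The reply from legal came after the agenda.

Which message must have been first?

The vendor quote has a chain of constraints placing it before every other message, so the vendor quote must be first.

the vendor quote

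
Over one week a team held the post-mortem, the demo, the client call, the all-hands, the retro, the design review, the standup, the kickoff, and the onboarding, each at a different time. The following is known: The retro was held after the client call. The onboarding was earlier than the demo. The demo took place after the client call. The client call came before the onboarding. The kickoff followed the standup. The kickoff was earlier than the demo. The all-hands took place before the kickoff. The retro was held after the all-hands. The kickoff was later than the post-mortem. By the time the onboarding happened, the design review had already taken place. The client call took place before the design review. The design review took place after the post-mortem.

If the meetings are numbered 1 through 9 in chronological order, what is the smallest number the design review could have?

The client call and the post-mortem must both come before the design review — 2 forced predecessors.
Nothing else is forced ahead of the design review, so its earliest slot is position 2 + 1 = 3.

3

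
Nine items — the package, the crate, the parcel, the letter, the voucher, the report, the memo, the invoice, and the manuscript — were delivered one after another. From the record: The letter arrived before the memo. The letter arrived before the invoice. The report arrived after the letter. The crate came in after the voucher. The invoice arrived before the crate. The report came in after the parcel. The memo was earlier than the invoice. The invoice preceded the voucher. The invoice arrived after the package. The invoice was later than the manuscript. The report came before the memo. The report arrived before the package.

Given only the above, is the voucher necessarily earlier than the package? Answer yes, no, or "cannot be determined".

no

Tracing the constraints gives the package → the invoice → the voucher, so the package must come before the voucher.
That means the voucher cannot be before the package.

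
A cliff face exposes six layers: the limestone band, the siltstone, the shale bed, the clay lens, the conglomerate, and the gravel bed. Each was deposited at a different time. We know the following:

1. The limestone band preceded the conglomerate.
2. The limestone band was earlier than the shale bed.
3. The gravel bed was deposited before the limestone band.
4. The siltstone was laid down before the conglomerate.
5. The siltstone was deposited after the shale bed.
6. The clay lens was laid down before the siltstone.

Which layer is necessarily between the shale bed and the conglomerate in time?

the siltstone

Tracing the constraints gives the shale bed → the siltstone → the conglomerate, so the siltstone sits after the shale bed and before the conglomerate.
No other layer is forced both after the shale bed and before the conglomerate.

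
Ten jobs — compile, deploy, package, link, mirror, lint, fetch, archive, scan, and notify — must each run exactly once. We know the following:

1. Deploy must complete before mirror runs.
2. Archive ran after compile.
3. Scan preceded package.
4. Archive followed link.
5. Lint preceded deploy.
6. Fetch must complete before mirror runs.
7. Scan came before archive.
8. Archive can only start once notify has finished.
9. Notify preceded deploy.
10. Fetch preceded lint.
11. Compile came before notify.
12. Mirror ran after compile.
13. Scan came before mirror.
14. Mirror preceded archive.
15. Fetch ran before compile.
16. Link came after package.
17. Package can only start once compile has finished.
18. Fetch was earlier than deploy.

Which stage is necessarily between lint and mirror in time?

deploy

Tracing the constraints gives lint → deploy → mirror, so deploy sits after lint and before mirror.
No other stage is forced both after lint and before mirror.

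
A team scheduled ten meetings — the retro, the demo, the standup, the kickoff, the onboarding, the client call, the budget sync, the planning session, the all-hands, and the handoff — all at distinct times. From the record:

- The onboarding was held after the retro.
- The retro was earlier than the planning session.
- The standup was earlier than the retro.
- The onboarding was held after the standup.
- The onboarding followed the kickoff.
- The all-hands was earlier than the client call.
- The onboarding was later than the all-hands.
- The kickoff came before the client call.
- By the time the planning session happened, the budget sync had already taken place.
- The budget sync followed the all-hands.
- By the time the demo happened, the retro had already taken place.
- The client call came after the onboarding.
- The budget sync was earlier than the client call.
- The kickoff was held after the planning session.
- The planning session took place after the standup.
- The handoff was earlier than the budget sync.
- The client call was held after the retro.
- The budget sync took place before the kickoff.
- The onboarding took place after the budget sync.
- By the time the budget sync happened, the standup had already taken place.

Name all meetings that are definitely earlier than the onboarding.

Directly stated before the onboarding: the all-hands, the budget sync, the kickoff, the retro, and the standup.
The handoff reaches the onboarding via the handoff → the budget sync → the onboarding.
The planning session reaches the onboarding via the planning session → the kickoff → the onboarding.

the all-hands, the budget sync, the handoff, the kickoff, the planning session, the retro, the standup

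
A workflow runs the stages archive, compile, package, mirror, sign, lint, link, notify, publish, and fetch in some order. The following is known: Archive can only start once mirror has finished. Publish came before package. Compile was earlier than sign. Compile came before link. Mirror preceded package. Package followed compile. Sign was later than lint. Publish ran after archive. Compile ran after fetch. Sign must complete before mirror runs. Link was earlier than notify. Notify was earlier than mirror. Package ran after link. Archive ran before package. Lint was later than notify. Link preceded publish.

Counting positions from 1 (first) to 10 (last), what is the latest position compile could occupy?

2

Compile must come before archive, link, lint, mirror, notify, package, publish, and sign — 8 stages forced after it.
Everything else can be placed before compile in some valid order, so compile can sit as late as position 10 − 8 = 2.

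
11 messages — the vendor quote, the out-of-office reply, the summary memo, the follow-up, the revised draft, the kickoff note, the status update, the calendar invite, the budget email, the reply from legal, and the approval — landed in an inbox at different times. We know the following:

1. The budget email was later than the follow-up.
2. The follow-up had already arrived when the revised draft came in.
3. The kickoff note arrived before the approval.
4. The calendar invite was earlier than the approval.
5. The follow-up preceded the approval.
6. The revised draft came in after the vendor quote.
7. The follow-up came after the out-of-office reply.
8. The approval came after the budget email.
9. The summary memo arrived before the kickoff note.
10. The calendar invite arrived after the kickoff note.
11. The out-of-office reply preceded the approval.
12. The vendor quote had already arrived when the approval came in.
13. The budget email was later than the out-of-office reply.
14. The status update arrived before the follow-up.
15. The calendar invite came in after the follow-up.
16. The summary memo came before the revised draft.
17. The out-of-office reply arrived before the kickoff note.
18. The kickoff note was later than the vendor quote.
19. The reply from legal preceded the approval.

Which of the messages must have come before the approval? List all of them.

the budget email, the calendar invite, the follow-up, the kickoff note, the out-of-office reply, the reply from legal, the status update, the summary memo, the vendor quote

Directly stated before the approval: the budget email, the calendar invite, the follow-up, the kickoff note, the out-of-office reply, the reply from legal, and the vendor quote.
The status update reaches the approval via the status update → the follow-up → the approval.
The summary memo reaches the approval via the summary memo → the kickoff note → the approval.
No chain forces the revised draft ahead of the approval.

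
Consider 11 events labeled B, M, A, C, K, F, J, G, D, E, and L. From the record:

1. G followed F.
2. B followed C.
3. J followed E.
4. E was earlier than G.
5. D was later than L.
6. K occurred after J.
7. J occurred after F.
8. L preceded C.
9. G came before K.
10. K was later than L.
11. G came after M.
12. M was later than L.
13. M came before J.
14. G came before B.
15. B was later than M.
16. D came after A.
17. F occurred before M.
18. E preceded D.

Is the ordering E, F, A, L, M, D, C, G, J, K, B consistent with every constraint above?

yes

Check each stated constraint against the proposed order — e.g. F is ahead of J; E is ahead of J. Every pair is in the required order; nothing is violated.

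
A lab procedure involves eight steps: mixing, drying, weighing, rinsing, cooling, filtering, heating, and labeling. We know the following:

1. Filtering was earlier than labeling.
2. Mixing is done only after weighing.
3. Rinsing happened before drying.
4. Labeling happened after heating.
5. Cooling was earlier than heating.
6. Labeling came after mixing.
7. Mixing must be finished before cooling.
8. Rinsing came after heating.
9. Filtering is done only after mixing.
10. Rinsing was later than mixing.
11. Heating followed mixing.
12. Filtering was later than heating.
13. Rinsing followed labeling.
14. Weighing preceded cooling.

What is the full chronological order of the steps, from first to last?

The constraints fix every adjacent pair, so only one ordering works:
weighing → mixing → cooling → heating → filtering → labeling → rinsing → drying.

weighing, mixing, cooling, heating, filtering, labeling, rinsing, drying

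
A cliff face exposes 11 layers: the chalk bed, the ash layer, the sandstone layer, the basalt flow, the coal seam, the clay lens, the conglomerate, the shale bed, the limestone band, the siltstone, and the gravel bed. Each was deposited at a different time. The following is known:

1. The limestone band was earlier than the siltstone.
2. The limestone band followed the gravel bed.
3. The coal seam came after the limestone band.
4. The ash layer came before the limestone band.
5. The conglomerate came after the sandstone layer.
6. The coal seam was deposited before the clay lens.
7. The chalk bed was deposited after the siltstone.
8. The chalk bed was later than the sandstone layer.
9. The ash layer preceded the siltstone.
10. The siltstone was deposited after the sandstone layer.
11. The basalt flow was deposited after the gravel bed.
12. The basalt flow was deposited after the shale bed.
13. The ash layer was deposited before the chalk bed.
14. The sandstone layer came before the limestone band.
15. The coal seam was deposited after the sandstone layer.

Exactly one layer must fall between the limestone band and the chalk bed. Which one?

the siltstone

Tracing the constraints gives the limestone band → the siltstone → the chalk bed, so the siltstone sits after the limestone band and before the chalk bed.
No other layer is forced both after the limestone band and before the chalk bed.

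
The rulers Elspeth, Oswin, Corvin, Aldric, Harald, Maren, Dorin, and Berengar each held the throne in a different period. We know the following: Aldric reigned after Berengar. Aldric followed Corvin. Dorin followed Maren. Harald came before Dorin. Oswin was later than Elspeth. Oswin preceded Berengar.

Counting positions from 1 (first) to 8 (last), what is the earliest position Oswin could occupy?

Elspeth must come before Oswin — 1 forced predecessor.
Nothing else is forced ahead of Oswin, so their earliest slot is position 1 + 1 = 2.

2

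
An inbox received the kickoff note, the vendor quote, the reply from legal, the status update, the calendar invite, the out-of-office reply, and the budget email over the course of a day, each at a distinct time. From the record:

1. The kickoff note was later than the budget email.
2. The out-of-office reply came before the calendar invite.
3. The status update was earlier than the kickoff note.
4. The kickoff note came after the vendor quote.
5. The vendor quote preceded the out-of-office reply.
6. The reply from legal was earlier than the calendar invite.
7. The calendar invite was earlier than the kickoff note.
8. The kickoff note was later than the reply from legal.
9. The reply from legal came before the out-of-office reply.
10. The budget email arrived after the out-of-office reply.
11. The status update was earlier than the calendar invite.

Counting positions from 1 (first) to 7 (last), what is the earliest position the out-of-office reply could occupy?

3

The reply from legal and the vendor quote must both come before the out-of-office reply — 2 forced predecessors.
Nothing else is forced ahead of the out-of-office reply, so its earliest slot is position 2 + 1 = 3.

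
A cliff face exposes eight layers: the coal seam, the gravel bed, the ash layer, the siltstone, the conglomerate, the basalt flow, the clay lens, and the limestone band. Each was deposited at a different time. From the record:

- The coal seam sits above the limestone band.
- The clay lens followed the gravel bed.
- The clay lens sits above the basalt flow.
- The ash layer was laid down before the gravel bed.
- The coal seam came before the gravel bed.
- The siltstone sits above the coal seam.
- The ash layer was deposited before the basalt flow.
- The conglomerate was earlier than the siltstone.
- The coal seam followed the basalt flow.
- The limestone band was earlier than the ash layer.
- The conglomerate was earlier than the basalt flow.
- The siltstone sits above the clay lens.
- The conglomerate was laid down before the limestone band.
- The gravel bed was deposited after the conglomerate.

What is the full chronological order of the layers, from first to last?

The constraints fix every adjacent pair, so only one ordering works:
the conglomerate → the limestone band → the ash layer → the basalt flow → the coal seam → the gravel bed → the clay lens → the siltstone.

the conglomerate, the limestone band, the ash layer, the basalt flow, the coal seam, the gravel bed, the clay lens, the siltstone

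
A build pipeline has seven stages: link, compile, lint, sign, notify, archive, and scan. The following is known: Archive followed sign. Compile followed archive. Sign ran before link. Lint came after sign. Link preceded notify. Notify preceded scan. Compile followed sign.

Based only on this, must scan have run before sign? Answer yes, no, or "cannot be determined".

Tracing the constraints gives sign → link → notify → scan, so sign must come before scan.
That means scan cannot be before sign.

no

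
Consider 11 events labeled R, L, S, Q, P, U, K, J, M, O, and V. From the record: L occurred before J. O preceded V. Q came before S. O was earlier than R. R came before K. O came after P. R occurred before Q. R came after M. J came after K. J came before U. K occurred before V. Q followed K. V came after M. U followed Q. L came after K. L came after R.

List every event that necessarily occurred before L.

Directly stated before L: K and R.
M reaches L via M → R → L.
O reaches L via O → R → L.
P reaches L via P → O → R → L.
No chain forces S (or any of the others) ahead of L.

K, M, O, P, R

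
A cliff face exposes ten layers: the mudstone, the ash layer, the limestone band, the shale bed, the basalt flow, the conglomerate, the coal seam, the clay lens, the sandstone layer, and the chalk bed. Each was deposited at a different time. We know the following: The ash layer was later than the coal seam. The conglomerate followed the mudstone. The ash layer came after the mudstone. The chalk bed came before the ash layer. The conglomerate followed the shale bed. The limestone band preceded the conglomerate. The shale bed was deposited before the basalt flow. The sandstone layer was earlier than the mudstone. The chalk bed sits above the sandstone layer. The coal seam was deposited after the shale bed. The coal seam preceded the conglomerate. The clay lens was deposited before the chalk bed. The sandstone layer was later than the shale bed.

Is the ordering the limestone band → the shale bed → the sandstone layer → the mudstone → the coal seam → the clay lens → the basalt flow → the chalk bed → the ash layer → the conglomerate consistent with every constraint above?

yes

Check each stated constraint against the proposed order — e.g. the shale bed is ahead of the conglomerate; the limestone band is ahead of the conglomerate. Every pair is in the required order; nothing is violated.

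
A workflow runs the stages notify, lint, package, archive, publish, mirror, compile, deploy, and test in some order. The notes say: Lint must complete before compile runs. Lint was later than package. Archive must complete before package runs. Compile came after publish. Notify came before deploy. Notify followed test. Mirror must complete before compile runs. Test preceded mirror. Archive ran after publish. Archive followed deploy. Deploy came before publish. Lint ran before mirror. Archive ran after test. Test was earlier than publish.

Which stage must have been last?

compile

Every other stage has a chain of constraints placing it before compile, so compile is last.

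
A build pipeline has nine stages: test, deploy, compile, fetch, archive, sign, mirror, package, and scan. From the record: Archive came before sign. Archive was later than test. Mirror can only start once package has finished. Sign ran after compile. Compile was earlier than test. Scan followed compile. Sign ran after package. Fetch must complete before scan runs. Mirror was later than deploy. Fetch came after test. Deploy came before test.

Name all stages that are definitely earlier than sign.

archive, compile, deploy, package, test

Directly stated before sign: archive, compile, and package.
Deploy reaches sign via deploy → test → archive → sign.
Test reaches sign via test → archive → sign.
No chain forces fetch (or any of the others) ahead of sign.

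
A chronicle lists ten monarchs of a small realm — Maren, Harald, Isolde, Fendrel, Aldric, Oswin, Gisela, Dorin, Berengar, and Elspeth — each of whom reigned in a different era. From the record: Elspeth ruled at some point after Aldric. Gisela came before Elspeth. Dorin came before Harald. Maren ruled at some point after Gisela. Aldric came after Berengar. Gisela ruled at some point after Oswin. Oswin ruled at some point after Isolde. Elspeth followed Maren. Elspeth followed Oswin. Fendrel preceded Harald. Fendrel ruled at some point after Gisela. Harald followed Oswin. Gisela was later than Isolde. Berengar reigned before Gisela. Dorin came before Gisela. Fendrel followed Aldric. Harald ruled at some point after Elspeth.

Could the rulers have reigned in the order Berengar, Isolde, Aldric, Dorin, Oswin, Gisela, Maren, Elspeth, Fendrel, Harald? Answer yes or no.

yes

Check each stated constraint against the proposed order — e.g. Dorin is ahead of Harald; Aldric is ahead of Fendrel. Every pair is in the required order; nothing is violated.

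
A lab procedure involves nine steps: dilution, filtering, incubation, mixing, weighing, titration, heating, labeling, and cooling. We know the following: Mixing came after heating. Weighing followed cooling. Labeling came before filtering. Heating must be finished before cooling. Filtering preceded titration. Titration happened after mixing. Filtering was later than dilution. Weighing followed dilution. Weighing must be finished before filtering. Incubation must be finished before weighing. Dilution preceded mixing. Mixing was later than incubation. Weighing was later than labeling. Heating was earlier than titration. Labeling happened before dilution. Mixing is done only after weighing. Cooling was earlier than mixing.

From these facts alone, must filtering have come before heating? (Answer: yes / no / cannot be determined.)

no

Tracing the constraints gives heating → cooling → weighing → filtering, so heating must come before filtering.
That means filtering cannot be before heating.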